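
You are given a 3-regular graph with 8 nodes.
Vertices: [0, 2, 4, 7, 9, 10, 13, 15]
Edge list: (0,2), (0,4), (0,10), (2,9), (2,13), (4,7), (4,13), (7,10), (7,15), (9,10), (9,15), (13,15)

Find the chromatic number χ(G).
χ(G) = 2

Clique number ω(G) = 2 (lower bound: χ ≥ ω).
The graph is bipartite (no odd cycle), so 2 colors suffice: χ(G) = 2.
A valid 2-coloring: color 1: [0, 7, 9, 13]; color 2: [2, 4, 10, 15].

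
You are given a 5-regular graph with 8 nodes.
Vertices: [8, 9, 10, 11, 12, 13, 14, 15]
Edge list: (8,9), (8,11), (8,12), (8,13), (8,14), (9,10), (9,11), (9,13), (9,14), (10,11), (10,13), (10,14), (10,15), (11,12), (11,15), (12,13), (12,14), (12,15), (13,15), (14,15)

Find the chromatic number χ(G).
χ(G) = 4

Clique number ω(G) = 3 (lower bound: χ ≥ ω).
Odd cycle [12, 15, 10, 9, 8] needs 3 colors (χ ≥ 3).
Vertex 11 is adjacent to every vertex of [8, 9, 10, 12, 15], which already need 3 colors among themselves, so 11 needs a new color (χ ≥ 4).
The coloring below uses 4 colors, so χ(G) = 4.
A valid 4-coloring: color 1: [11, 13, 14]; color 2: [9, 12]; color 3: [8, 15]; color 4: [10].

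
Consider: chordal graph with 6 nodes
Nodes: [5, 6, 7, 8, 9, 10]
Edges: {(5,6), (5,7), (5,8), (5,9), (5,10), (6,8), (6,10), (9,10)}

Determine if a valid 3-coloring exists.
Yes, G is 3-colorable

A valid 3-coloring: color 1: [5]; color 2: [7, 8, 10]; color 3: [6, 9].
(χ(G) = 3 ≤ 3.)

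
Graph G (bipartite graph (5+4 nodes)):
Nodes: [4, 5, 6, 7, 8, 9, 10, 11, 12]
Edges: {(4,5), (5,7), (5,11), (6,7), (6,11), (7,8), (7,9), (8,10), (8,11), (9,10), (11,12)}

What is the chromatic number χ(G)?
χ(G) = 2

Clique number ω(G) = 2 (lower bound: χ ≥ ω).
The graph is bipartite (no odd cycle), so 2 colors suffice: χ(G) = 2.
A valid 2-coloring: color 1: [4, 7, 10, 11]; color 2: [5, 6, 8, 9, 12].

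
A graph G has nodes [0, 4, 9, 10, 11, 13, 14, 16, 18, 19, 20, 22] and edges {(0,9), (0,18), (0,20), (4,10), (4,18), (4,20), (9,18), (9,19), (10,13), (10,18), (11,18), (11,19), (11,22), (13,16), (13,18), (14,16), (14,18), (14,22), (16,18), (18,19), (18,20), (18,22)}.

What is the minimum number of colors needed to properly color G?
χ(G) = 4

Clique number ω(G) = 3 (lower bound: χ ≥ ω).
Odd cycle [9, 0, 20, 4, 10, 13, 16, 14, 22, 11, 19] needs 3 colors (χ ≥ 3).
Vertex 18 is adjacent to every vertex of [0, 4, 9, 10, 11, 13, 14, 16, 19, 20, 22], which already need 3 colors among themselves, so 18 needs a new color (χ ≥ 4).
The coloring below uses 4 colors, so χ(G) = 4.
A valid 4-coloring: color 1: [18]; color 2: [9, 10, 11, 16, 20]; color 3: [0, 4, 13, 14, 19]; color 4: [22].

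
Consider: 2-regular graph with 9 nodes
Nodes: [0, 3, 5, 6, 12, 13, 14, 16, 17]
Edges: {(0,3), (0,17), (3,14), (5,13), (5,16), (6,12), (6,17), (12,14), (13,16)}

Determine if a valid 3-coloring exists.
A valid 3-coloring: color 1: [3, 12, 13, 17]; color 2: [0, 5, 6, 14]; color 3: [16].
(χ(G) = 3 ≤ 3.)

Yes, G is 3-colorable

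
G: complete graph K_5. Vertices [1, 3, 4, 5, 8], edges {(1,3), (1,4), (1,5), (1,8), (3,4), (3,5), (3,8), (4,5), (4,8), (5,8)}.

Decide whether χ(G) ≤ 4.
No, G is not 4-colorable

The clique on vertices [1, 3, 4, 5, 8] has size 5 > 4, so it alone needs 5 colors.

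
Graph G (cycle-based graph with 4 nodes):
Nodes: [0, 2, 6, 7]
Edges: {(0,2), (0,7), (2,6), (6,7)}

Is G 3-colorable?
A valid 3-coloring: color 1: [2, 7]; color 2: [0, 6].
(χ(G) = 2 ≤ 3.)

Yes, G is 3-colorable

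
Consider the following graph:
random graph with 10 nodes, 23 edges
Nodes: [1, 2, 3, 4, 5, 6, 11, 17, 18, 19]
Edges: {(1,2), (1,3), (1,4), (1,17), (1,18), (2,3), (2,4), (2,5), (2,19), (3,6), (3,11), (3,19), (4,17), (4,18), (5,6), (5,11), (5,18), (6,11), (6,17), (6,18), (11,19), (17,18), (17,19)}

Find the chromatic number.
χ(G) = 4

Clique number ω(G) = 4 (lower bound: χ ≥ ω).
The clique on [1, 4, 17, 18] has size 4, forcing χ ≥ 4, and the coloring below uses 4 colors, so χ(G) = 4.
A valid 4-coloring: color 1: [1, 6, 19]; color 2: [2, 11, 18]; color 3: [3, 5, 17]; color 4: [4].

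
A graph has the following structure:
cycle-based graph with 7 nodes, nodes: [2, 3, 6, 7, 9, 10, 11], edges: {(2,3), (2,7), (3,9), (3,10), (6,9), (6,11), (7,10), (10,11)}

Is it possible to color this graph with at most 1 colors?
No, G is not 1-colorable

Edge (10,11) forces its endpoints to differ, so 1 color is not enough.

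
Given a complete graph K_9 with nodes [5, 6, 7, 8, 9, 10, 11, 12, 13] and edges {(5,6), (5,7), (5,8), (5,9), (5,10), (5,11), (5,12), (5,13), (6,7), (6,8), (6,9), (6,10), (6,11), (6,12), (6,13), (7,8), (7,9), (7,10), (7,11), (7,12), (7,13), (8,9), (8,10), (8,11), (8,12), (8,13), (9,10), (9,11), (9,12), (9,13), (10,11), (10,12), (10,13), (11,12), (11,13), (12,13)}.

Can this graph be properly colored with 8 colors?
No, G is not 8-colorable

The clique on vertices [5, 6, 7, 8, 9, 10, 11, 12, 13] has size 9 > 8, so it alone needs 9 colors.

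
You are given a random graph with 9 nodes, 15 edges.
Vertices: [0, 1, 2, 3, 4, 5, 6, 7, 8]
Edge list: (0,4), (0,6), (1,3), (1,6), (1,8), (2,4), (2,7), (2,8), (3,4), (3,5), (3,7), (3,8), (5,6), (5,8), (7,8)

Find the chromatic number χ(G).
χ(G) = 3

Clique number ω(G) = 3 (lower bound: χ ≥ ω).
The clique on [2, 7, 8] has size 3, forcing χ ≥ 3, and the coloring below uses 3 colors, so χ(G) = 3.
A valid 3-coloring: color 1: [4, 6, 8]; color 2: [0, 2, 3]; color 3: [1, 5, 7].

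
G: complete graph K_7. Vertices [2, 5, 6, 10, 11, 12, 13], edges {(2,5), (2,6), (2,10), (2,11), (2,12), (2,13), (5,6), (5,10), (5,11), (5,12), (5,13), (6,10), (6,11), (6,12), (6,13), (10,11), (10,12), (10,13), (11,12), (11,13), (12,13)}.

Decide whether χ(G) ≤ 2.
The clique on vertices [2, 5, 6, 10, 11, 12, 13] has size 7 > 2, so it alone needs 7 colors.

No, G is not 2-colorable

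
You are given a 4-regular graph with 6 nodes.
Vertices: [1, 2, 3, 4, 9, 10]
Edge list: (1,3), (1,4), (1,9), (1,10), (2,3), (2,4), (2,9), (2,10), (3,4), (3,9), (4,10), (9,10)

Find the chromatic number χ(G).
χ(G) = 3

Clique number ω(G) = 3 (lower bound: χ ≥ ω).
The clique on [1, 9, 10] has size 3, forcing χ ≥ 3, and the coloring below uses 3 colors, so χ(G) = 3.
A valid 3-coloring: color 1: [1, 2]; color 2: [4, 9]; color 3: [3, 10].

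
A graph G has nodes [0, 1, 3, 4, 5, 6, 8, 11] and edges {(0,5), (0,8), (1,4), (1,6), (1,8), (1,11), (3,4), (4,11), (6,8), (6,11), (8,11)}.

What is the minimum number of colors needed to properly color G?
Clique number ω(G) = 4 (lower bound: χ ≥ ω).
The clique on [1, 6, 8, 11] has size 4, forcing χ ≥ 4, and the coloring below uses 4 colors, so χ(G) = 4.
A valid 4-coloring: color 1: [4, 5, 8]; color 2: [0, 3, 11]; color 3: [1]; color 4: [6].

χ(G) = 4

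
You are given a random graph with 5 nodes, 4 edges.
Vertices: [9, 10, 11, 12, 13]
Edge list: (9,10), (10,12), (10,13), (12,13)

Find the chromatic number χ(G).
Clique number ω(G) = 3 (lower bound: χ ≥ ω).
The clique on [10, 12, 13] has size 3, forcing χ ≥ 3, and the coloring below uses 3 colors, so χ(G) = 3.
A valid 3-coloring: color 1: [10, 11]; color 2: [9, 12]; color 3: [13].

χ(G) = 3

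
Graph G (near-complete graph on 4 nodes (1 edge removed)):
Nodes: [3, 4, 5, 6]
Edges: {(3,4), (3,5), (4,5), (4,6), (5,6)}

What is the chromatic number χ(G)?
χ(G) = 3

Clique number ω(G) = 3 (lower bound: χ ≥ ω).
The clique on [3, 4, 5] has size 3, forcing χ ≥ 3, and the coloring below uses 3 colors, so χ(G) = 3.
A valid 3-coloring: color 1: [5]; color 2: [4]; color 3: [3, 6].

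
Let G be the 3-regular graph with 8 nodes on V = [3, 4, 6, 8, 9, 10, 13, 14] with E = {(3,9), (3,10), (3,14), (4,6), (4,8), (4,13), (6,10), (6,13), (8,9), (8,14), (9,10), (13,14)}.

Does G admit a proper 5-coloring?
Yes, G is 5-colorable

A valid 5-coloring: color 1: [3, 8, 13]; color 2: [4, 10, 14]; color 3: [6, 9].
(χ(G) = 3 ≤ 5.)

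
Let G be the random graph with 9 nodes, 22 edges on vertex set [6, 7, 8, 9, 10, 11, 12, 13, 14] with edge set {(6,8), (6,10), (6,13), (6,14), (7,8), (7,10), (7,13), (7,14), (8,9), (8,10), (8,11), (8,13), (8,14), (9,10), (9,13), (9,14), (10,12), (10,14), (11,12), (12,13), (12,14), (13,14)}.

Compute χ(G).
Clique number ω(G) = 4 (lower bound: χ ≥ ω).
The clique on [8, 9, 10, 14] has size 4, forcing χ ≥ 4, and the coloring below uses 4 colors, so χ(G) = 4.
A valid 4-coloring: color 1: [11, 14]; color 2: [8, 12]; color 3: [10, 13]; color 4: [6, 7, 9].

χ(G) = 4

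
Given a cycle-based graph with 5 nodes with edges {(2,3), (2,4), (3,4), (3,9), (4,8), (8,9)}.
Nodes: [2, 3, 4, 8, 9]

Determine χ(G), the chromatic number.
χ(G) = 3

Clique number ω(G) = 3 (lower bound: χ ≥ ω).
The clique on [2, 3, 4] has size 3, forcing χ ≥ 3, and the coloring below uses 3 colors, so χ(G) = 3.
A valid 3-coloring: color 1: [4, 9]; color 2: [3, 8]; color 3: [2].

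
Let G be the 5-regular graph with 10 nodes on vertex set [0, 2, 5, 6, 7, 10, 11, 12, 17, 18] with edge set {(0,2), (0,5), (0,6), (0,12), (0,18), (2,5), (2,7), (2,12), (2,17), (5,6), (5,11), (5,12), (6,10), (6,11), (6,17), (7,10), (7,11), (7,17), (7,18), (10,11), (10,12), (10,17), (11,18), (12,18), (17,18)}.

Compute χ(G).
χ(G) = 4

Clique number ω(G) = 4 (lower bound: χ ≥ ω).
The clique on [0, 2, 5, 12] has size 4, forcing χ ≥ 4, and the coloring below uses 4 colors, so χ(G) = 4.
A valid 4-coloring: color 1: [6, 7, 12]; color 2: [5, 17]; color 3: [2, 10, 18]; color 4: [0, 11].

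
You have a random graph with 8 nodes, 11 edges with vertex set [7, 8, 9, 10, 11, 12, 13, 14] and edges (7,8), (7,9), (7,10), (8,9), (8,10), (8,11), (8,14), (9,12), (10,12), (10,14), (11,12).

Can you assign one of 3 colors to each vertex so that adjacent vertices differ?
Yes, G is 3-colorable

A valid 3-coloring: color 1: [8, 12, 13]; color 2: [9, 10, 11]; color 3: [7, 14].
(χ(G) = 3 ≤ 3.)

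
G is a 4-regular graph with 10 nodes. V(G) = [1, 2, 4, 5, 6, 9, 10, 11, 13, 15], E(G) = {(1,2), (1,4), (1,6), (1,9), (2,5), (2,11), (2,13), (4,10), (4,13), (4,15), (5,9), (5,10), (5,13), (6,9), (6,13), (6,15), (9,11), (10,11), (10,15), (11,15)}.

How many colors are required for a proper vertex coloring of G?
Clique number ω(G) = 3 (lower bound: χ ≥ ω).
The clique on [1, 6, 9] has size 3, forcing χ ≥ 3, and the coloring below uses 3 colors, so χ(G) = 3.
A valid 3-coloring: color 1: [4, 5, 6, 11]; color 2: [1, 10, 13]; color 3: [2, 9, 15].

χ(G) = 3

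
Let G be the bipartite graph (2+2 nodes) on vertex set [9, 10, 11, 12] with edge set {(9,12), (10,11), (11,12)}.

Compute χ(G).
Clique number ω(G) = 2 (lower bound: χ ≥ ω).
The graph is bipartite (no odd cycle), so 2 colors suffice: χ(G) = 2.
A valid 2-coloring: color 1: [10, 12]; color 2: [9, 11].

χ(G) = 2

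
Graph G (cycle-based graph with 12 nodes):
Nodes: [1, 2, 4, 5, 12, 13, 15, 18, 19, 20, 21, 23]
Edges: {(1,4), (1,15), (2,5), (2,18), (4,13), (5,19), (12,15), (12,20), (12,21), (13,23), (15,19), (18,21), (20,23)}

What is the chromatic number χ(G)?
Clique number ω(G) = 2 (lower bound: χ ≥ ω).
Odd cycle [5, 2, 18, 21, 12, 15, 19] needs 3 colors (χ ≥ 3).
The coloring below uses 3 colors, so χ(G) = 3.
A valid 3-coloring: color 1: [2, 4, 15, 21, 23]; color 2: [1, 5, 12, 13, 18]; color 3: [19, 20].

χ(G) = 3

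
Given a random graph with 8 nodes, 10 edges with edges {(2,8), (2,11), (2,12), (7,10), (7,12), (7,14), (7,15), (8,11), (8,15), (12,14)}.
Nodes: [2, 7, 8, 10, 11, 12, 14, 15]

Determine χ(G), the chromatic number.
χ(G) = 3

Clique number ω(G) = 3 (lower bound: χ ≥ ω).
The clique on [2, 8, 11] has size 3, forcing χ ≥ 3, and the coloring below uses 3 colors, so χ(G) = 3.
A valid 3-coloring: color 1: [2, 7]; color 2: [8, 10, 12]; color 3: [11, 14, 15].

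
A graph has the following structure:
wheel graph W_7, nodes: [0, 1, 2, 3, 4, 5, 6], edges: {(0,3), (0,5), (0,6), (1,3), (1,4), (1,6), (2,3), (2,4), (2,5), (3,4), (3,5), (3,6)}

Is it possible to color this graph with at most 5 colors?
A valid 5-coloring: color 1: [3]; color 2: [0, 1, 2]; color 3: [4, 5, 6].
(χ(G) = 3 ≤ 5.)

Yes, G is 5-colorable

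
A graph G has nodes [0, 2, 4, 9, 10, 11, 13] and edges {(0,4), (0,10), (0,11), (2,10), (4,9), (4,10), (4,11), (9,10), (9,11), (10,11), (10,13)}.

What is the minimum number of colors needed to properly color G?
Clique number ω(G) = 4 (lower bound: χ ≥ ω).
The clique on [0, 4, 10, 11] has size 4, forcing χ ≥ 4, and the coloring below uses 4 colors, so χ(G) = 4.
A valid 4-coloring: color 1: [10]; color 2: [2, 11, 13]; color 3: [4]; color 4: [0, 9].

χ(G) = 4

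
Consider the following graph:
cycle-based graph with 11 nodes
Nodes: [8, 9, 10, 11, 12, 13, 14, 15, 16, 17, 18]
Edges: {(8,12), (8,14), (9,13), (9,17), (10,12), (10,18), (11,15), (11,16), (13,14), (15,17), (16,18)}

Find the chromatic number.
χ(G) = 3

Clique number ω(G) = 2 (lower bound: χ ≥ ω).
Odd cycle [18, 10, 12, 8, 14, 13, 9, 17, 15, 11, 16] needs 3 colors (χ ≥ 3).
The coloring below uses 3 colors, so χ(G) = 3.
A valid 3-coloring: color 1: [9, 11, 12, 14, 18]; color 2: [8, 10, 13, 16, 17]; color 3: [15].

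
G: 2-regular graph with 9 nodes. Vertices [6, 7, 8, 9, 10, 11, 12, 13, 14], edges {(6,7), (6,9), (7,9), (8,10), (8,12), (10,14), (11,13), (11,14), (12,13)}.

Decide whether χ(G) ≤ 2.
No, G is not 2-colorable

The clique on vertices [6, 7, 9] has size 3 > 2, so it alone needs 3 colors.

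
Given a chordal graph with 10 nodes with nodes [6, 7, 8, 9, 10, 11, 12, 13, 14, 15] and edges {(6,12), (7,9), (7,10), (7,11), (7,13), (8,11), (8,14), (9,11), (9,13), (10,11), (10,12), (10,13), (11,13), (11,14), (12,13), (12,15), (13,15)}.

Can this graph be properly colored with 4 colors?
A valid 4-coloring: color 1: [6, 8, 13]; color 2: [11, 12]; color 3: [9, 10, 14, 15]; color 4: [7].
(χ(G) = 4 ≤ 4.)

Yes, G is 4-colorable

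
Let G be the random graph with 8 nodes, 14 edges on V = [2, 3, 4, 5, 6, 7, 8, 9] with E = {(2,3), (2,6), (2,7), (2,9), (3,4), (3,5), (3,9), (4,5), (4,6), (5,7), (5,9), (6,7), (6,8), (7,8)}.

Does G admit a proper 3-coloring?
Yes, G is 3-colorable

A valid 3-coloring: color 1: [2, 5, 8]; color 2: [4, 7, 9]; color 3: [3, 6].
(χ(G) = 3 ≤ 3.)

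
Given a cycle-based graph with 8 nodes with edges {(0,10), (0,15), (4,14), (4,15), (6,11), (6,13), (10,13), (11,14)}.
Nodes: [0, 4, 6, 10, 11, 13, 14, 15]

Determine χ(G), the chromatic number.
χ(G) = 2

Clique number ω(G) = 2 (lower bound: χ ≥ ω).
The graph is bipartite (no odd cycle), so 2 colors suffice: χ(G) = 2.
A valid 2-coloring: color 1: [0, 4, 11, 13]; color 2: [6, 10, 14, 15].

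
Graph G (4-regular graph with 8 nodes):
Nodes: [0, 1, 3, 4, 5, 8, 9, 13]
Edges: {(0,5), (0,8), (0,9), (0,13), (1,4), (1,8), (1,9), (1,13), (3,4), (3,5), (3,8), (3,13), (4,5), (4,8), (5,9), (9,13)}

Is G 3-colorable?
A valid 3-coloring: color 1: [5, 8, 13]; color 2: [4, 9]; color 3: [0, 1, 3].
(χ(G) = 3 ≤ 3.)

Yes, G is 3-colorable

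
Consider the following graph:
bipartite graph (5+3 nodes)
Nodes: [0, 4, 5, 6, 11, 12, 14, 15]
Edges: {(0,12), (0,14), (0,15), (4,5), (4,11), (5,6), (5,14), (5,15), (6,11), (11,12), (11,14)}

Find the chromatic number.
Clique number ω(G) = 2 (lower bound: χ ≥ ω).
The graph is bipartite (no odd cycle), so 2 colors suffice: χ(G) = 2.
A valid 2-coloring: color 1: [0, 5, 11]; color 2: [4, 6, 12, 14, 15].

χ(G) = 2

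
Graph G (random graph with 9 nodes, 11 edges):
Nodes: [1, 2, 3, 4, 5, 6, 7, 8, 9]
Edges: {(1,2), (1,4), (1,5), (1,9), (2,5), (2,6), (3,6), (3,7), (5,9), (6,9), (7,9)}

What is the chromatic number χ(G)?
Clique number ω(G) = 3 (lower bound: χ ≥ ω).
The clique on [1, 5, 9] has size 3, forcing χ ≥ 3, and the coloring below uses 3 colors, so χ(G) = 3.
A valid 3-coloring: color 1: [1, 6, 7, 8]; color 2: [2, 3, 4, 9]; color 3: [5].

χ(G) = 3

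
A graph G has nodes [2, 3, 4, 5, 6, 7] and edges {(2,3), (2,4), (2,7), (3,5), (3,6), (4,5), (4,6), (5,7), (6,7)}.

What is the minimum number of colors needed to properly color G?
χ(G) = 2

Clique number ω(G) = 2 (lower bound: χ ≥ ω).
The graph is bipartite (no odd cycle), so 2 colors suffice: χ(G) = 2.
A valid 2-coloring: color 1: [3, 4, 7]; color 2: [2, 5, 6].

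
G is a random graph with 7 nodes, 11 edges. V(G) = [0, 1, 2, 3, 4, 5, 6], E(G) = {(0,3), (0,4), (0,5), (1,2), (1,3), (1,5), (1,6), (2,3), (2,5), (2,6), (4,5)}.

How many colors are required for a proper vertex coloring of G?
Clique number ω(G) = 3 (lower bound: χ ≥ ω).
The clique on [0, 4, 5] has size 3, forcing χ ≥ 3, and the coloring below uses 3 colors, so χ(G) = 3.
A valid 3-coloring: color 1: [3, 5, 6]; color 2: [0, 2]; color 3: [1, 4].

χ(G) = 3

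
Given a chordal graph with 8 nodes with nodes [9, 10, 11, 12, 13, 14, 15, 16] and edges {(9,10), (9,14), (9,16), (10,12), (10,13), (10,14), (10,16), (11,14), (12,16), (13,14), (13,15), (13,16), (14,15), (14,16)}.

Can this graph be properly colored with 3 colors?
The clique on vertices [9, 10, 14, 16] has size 4 > 3, so it alone needs 4 colors.

No, G is not 3-colorable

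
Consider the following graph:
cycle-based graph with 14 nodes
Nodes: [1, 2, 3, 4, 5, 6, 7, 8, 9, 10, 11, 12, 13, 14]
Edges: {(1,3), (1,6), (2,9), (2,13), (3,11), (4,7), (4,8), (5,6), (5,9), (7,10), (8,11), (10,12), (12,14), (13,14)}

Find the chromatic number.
χ(G) = 2

Clique number ω(G) = 2 (lower bound: χ ≥ ω).
The graph is bipartite (no odd cycle), so 2 colors suffice: χ(G) = 2.
A valid 2-coloring: color 1: [3, 6, 7, 8, 9, 12, 13]; color 2: [1, 2, 4, 5, 10, 11, 14].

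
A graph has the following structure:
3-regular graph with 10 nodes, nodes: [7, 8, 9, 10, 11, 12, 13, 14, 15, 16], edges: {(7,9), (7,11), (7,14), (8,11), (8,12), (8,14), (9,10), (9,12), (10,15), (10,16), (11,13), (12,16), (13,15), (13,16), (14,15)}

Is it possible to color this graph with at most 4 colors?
A valid 4-coloring: color 1: [10, 12, 13, 14]; color 2: [7, 8, 15, 16]; color 3: [9, 11].
(χ(G) = 3 ≤ 4.)

Yes, G is 4-colorable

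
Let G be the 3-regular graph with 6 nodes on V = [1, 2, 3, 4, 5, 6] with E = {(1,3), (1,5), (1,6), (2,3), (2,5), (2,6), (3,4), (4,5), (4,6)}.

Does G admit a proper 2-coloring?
A valid 2-coloring: color 1: [1, 2, 4]; color 2: [3, 5, 6].
(χ(G) = 2 ≤ 2.)

Yes, G is 2-colorable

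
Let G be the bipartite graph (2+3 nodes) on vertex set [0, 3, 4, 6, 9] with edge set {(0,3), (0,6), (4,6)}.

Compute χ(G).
Clique number ω(G) = 2 (lower bound: χ ≥ ω).
The graph is bipartite (no odd cycle), so 2 colors suffice: χ(G) = 2.
A valid 2-coloring: color 1: [3, 6, 9]; color 2: [0, 4].

χ(G) = 2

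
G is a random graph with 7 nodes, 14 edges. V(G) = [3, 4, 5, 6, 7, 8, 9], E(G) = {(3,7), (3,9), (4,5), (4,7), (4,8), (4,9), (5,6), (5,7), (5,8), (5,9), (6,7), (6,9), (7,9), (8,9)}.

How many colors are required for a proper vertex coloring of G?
χ(G) = 4

Clique number ω(G) = 4 (lower bound: χ ≥ ω).
The clique on [4, 5, 8, 9] has size 4, forcing χ ≥ 4, and the coloring below uses 4 colors, so χ(G) = 4.
A valid 4-coloring: color 1: [9]; color 2: [3, 5]; color 3: [7, 8]; color 4: [4, 6].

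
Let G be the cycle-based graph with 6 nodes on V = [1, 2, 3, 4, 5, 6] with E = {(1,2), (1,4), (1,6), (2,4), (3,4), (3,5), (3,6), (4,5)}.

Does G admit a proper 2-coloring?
The clique on vertices [1, 2, 4] has size 3 > 2, so it alone needs 3 colors.

No, G is not 2-colorable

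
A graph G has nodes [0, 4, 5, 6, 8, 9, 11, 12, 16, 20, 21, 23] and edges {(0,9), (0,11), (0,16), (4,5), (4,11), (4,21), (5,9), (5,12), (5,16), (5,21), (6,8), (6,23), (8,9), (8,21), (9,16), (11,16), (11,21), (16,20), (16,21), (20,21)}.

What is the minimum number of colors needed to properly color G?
χ(G) = 4

Clique number ω(G) = 3 (lower bound: χ ≥ ω).
Odd cycle [0, 11, 21, 5, 9] needs 3 colors (χ ≥ 3).
Vertex 16 is adjacent to every vertex of [0, 5, 9, 11, 21], which already need 3 colors among themselves, so 16 needs a new color (χ ≥ 4).
The coloring below uses 4 colors, so χ(G) = 4.
A valid 4-coloring: color 1: [4, 8, 12, 16, 23]; color 2: [6, 9, 21]; color 3: [5, 11, 20]; color 4: [0].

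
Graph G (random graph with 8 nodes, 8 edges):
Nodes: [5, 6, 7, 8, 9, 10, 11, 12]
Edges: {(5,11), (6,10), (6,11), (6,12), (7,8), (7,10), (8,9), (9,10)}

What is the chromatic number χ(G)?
Clique number ω(G) = 2 (lower bound: χ ≥ ω).
The graph is bipartite (no odd cycle), so 2 colors suffice: χ(G) = 2.
A valid 2-coloring: color 1: [5, 6, 7, 9]; color 2: [8, 10, 11, 12].

χ(G) = 2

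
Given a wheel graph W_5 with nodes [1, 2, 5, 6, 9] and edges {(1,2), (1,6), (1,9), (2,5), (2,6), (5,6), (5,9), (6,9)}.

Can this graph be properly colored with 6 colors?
A valid 6-coloring: color 1: [6]; color 2: [2, 9]; color 3: [1, 5].
(χ(G) = 3 ≤ 6.)

Yes, G is 6-colorable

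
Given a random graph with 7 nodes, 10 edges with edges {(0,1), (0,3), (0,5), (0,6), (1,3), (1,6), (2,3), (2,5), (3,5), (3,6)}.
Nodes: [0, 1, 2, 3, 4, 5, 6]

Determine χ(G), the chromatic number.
Clique number ω(G) = 4 (lower bound: χ ≥ ω).
The clique on [0, 1, 3, 6] has size 4, forcing χ ≥ 4, and the coloring below uses 4 colors, so χ(G) = 4.
A valid 4-coloring: color 1: [3, 4]; color 2: [0, 2]; color 3: [5, 6]; color 4: [1].

χ(G) = 4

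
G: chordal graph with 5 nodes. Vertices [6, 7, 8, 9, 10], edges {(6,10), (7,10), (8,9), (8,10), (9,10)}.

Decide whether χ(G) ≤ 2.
No, G is not 2-colorable

The clique on vertices [8, 9, 10] has size 3 > 2, so it alone needs 3 colors.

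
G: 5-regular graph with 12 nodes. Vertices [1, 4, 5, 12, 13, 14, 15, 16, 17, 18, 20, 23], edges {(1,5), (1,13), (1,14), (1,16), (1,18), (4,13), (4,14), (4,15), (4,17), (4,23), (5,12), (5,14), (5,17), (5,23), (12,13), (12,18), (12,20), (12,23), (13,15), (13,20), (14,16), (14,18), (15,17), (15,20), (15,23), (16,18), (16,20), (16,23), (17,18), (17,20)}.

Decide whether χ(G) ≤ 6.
Yes, G is 6-colorable

A valid 6-coloring: color 1: [4, 5, 18, 20]; color 2: [13, 14, 17, 23]; color 3: [1, 12, 15]; color 4: [16].
(χ(G) = 4 ≤ 6.)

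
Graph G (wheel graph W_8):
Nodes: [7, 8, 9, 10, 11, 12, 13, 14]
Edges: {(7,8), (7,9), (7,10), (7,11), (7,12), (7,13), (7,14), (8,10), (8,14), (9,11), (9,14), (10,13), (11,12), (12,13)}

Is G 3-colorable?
No, G is not 3-colorable

Odd cycle [13, 12, 11, 9, 14, 8, 10] needs 3 colors (χ ≥ 3).
Vertex 7 is adjacent to every vertex of [8, 9, 10, 11, 12, 13, 14], which already need 3 colors among themselves, so 7 needs a new color (χ ≥ 4).
Hence χ(G) ≥ 4 > 3, so no proper 3-coloring exists.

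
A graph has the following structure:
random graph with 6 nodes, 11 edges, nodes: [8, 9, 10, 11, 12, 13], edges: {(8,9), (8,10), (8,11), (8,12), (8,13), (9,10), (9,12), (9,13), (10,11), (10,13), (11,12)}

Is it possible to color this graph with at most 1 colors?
The clique on vertices [8, 9, 10, 13] has size 4 > 1, so it alone needs 4 colors.

No, G is not 1-colorable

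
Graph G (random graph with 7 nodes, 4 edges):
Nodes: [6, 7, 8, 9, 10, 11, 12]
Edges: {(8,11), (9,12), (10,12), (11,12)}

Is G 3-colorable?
A valid 3-coloring: color 1: [6, 7, 8, 12]; color 2: [9, 10, 11].
(χ(G) = 2 ≤ 3.)

Yes, G is 3-colorable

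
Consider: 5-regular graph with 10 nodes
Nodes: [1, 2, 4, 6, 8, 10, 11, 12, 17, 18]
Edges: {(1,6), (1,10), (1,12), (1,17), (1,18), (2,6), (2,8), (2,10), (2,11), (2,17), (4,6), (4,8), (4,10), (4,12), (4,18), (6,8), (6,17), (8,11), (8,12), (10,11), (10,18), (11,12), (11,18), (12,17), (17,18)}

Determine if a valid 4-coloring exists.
Yes, G is 4-colorable

A valid 4-coloring: color 1: [4, 11, 17]; color 2: [2, 12, 18]; color 3: [6, 10]; color 4: [1, 8].
(χ(G) = 4 ≤ 4.)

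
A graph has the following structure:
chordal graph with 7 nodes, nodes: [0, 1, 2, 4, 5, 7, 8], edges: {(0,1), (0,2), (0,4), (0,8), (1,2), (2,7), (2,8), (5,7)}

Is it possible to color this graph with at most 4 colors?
Yes, G is 4-colorable

A valid 4-coloring: color 1: [0, 7]; color 2: [2, 4, 5]; color 3: [1, 8].
(χ(G) = 3 ≤ 4.)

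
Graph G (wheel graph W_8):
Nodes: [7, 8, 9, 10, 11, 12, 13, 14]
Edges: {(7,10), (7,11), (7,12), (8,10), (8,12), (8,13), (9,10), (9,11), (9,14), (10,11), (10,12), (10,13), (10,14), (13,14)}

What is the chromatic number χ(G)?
χ(G) = 4

Clique number ω(G) = 3 (lower bound: χ ≥ ω).
Odd cycle [14, 9, 11, 7, 12, 8, 13] needs 3 colors (χ ≥ 3).
Vertex 10 is adjacent to every vertex of [7, 8, 9, 11, 12, 13, 14], which already need 3 colors among themselves, so 10 needs a new color (χ ≥ 4).
The coloring below uses 4 colors, so χ(G) = 4.
A valid 4-coloring: color 1: [10]; color 2: [8, 11, 14]; color 3: [7, 9, 13]; color 4: [12].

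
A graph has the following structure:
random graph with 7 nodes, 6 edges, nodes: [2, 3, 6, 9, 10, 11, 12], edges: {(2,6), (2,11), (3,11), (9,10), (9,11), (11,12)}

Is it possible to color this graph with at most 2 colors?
Yes, G is 2-colorable

A valid 2-coloring: color 1: [6, 10, 11]; color 2: [2, 3, 9, 12].
(χ(G) = 2 ≤ 2.)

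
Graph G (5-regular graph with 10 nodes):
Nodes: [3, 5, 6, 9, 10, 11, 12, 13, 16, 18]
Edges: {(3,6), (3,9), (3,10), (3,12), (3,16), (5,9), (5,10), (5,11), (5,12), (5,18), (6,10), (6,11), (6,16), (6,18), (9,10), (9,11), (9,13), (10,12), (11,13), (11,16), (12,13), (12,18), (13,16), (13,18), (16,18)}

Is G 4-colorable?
A valid 4-coloring: color 1: [9, 12, 16]; color 2: [10, 11, 18]; color 3: [5, 6, 13]; color 4: [3].
(χ(G) = 4 ≤ 4.)

Yes, G is 4-colorable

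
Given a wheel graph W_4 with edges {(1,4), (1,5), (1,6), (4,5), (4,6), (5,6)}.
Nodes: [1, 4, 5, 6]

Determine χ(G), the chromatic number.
χ(G) = 4

Clique number ω(G) = 4 (lower bound: χ ≥ ω).
The clique on [1, 4, 5, 6] has size 4, forcing χ ≥ 4, and the coloring below uses 4 colors, so χ(G) = 4.
A valid 4-coloring: color 1: [6]; color 2: [5]; color 3: [4]; color 4: [1].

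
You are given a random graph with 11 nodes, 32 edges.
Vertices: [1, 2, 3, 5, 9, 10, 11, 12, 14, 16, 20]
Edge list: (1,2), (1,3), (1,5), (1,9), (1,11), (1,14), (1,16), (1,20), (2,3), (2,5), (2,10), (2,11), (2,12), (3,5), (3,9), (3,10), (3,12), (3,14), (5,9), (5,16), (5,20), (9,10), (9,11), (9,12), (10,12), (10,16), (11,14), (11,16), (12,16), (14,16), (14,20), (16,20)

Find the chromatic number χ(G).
χ(G) = 4

Clique number ω(G) = 4 (lower bound: χ ≥ ω).
The clique on [1, 11, 14, 16] has size 4, forcing χ ≥ 4, and the coloring below uses 4 colors, so χ(G) = 4.
A valid 4-coloring: color 1: [1, 12]; color 2: [3, 11, 20]; color 3: [2, 9, 16]; color 4: [5, 10, 14].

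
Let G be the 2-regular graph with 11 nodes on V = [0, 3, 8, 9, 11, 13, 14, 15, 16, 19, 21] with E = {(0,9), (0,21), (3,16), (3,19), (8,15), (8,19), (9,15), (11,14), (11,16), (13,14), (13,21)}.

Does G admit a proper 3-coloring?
A valid 3-coloring: color 1: [9, 14, 16, 19, 21]; color 2: [0, 3, 11, 13, 15]; color 3: [8].
(χ(G) = 3 ≤ 3.)

Yes, G is 3-colorable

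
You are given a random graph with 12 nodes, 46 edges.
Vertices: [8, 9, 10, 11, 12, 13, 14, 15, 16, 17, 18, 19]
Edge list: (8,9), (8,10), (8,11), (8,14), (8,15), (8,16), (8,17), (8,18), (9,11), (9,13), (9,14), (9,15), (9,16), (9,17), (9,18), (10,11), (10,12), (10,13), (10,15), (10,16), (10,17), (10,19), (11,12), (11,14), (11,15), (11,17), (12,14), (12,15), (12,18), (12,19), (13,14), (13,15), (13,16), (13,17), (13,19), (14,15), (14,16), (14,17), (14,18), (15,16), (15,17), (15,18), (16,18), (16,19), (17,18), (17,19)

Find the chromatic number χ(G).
χ(G) = 6

Clique number ω(G) = 6 (lower bound: χ ≥ ω).
The clique on [8, 9, 14, 15, 16, 18] has size 6, forcing χ ≥ 6, and the coloring below uses 6 colors, so χ(G) = 6.
A valid 6-coloring: color 1: [15, 19]; color 2: [10, 14]; color 3: [12, 16, 17]; color 4: [9]; color 5: [8, 13]; color 6: [11, 18].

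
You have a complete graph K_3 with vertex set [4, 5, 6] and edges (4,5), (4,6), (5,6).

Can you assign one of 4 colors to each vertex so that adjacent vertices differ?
A valid 4-coloring: color 1: [6]; color 2: [4]; color 3: [5].
(χ(G) = 3 ≤ 4.)

Yes, G is 4-colorable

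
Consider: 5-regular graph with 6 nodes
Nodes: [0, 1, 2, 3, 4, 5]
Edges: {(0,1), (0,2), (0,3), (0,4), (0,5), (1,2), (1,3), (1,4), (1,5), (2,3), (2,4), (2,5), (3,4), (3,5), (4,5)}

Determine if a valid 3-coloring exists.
The clique on vertices [0, 1, 2, 3, 4, 5] has size 6 > 3, so it alone needs 6 colors.

No, G is not 3-colorable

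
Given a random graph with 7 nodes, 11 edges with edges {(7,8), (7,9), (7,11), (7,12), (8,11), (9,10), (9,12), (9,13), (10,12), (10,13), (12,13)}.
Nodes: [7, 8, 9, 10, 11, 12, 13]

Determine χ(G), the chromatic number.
Clique number ω(G) = 4 (lower bound: χ ≥ ω).
The clique on [9, 10, 12, 13] has size 4, forcing χ ≥ 4, and the coloring below uses 4 colors, so χ(G) = 4.
A valid 4-coloring: color 1: [8, 12]; color 2: [7, 13]; color 3: [9, 11]; color 4: [10].

χ(G) = 4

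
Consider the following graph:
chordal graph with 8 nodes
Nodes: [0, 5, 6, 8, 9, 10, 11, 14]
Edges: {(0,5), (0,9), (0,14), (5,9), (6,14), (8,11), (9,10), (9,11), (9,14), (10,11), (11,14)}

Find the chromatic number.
Clique number ω(G) = 3 (lower bound: χ ≥ ω).
The clique on [0, 5, 9] has size 3, forcing χ ≥ 3, and the coloring below uses 3 colors, so χ(G) = 3.
A valid 3-coloring: color 1: [6, 8, 9]; color 2: [0, 11]; color 3: [5, 10, 14].

χ(G) = 3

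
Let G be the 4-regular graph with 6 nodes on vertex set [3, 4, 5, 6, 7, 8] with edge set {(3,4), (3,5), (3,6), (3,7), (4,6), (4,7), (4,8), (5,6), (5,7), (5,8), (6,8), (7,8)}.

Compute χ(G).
Clique number ω(G) = 3 (lower bound: χ ≥ ω).
The clique on [4, 6, 8] has size 3, forcing χ ≥ 3, and the coloring below uses 3 colors, so χ(G) = 3.
A valid 3-coloring: color 1: [3, 8]; color 2: [4, 5]; color 3: [6, 7].

χ(G) = 3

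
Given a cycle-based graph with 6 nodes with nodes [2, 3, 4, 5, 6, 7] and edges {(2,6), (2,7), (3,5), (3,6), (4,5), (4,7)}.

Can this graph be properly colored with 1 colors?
Edge (2,6) forces its endpoints to differ, so 1 color is not enough.

No, G is not 1-colorable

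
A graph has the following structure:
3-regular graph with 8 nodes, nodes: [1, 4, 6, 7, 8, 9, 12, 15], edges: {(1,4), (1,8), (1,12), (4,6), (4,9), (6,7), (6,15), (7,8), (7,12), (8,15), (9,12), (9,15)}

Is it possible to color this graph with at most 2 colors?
No, G is not 2-colorable

Odd cycle [8, 1, 12, 9, 15] needs 3 colors (χ ≥ 3).
Hence χ(G) ≥ 3 > 2, so no proper 2-coloring exists.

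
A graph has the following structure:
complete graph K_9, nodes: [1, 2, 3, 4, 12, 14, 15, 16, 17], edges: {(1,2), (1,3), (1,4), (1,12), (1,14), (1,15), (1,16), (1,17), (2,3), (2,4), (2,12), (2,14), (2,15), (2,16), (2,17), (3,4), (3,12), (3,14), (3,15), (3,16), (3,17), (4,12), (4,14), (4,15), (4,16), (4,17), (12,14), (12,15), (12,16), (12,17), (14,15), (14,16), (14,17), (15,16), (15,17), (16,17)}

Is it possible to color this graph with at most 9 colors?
Yes, G is 9-colorable

A valid 9-coloring: color 1: [17]; color 2: [1]; color 3: [16]; color 4: [3]; color 5: [12]; color 6: [14]; color 7: [4]; color 8: [2]; color 9: [15].
(χ(G) = 9 ≤ 9.)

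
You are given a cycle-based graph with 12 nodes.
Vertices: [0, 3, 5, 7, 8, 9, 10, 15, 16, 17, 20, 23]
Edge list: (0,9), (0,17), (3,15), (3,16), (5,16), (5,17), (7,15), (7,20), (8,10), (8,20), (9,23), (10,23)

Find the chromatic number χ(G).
Clique number ω(G) = 2 (lower bound: χ ≥ ω).
The graph is bipartite (no odd cycle), so 2 colors suffice: χ(G) = 2.
A valid 2-coloring: color 1: [0, 3, 5, 7, 8, 23]; color 2: [9, 10, 15, 16, 17, 20].

χ(G) = 2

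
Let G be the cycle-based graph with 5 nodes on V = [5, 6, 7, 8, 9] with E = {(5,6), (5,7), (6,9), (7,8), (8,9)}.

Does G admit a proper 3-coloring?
A valid 3-coloring: color 1: [5, 9]; color 2: [6, 8]; color 3: [7].
(χ(G) = 3 ≤ 3.)

Yes, G is 3-colorable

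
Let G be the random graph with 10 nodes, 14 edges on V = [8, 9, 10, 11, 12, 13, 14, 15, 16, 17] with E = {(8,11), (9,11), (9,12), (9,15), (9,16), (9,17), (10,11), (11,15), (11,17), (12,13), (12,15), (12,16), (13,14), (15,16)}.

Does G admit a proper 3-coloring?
The clique on vertices [9, 12, 15, 16] has size 4 > 3, so it alone needs 4 colors.

No, G is not 3-colorable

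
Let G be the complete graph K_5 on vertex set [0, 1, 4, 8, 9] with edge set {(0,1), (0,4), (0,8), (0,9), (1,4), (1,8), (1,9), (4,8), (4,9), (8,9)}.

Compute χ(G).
χ(G) = 5

Clique number ω(G) = 5 (lower bound: χ ≥ ω).
The clique on [0, 1, 4, 8, 9] has size 5, forcing χ ≥ 5, and the coloring below uses 5 colors, so χ(G) = 5.
A valid 5-coloring: color 1: [9]; color 2: [0]; color 3: [8]; color 4: [4]; color 5: [1].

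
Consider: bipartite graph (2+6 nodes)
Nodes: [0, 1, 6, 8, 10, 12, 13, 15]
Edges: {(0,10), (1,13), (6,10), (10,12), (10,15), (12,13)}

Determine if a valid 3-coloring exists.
A valid 3-coloring: color 1: [8, 10, 13]; color 2: [0, 1, 6, 12, 15].
(χ(G) = 2 ≤ 3.)

Yes, G is 3-colorable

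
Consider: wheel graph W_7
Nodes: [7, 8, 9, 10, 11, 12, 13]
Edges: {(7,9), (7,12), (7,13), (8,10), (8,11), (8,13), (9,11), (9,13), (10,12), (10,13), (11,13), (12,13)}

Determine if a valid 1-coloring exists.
The clique on vertices [8, 10, 13] has size 3 > 1, so it alone needs 3 colors.

No, G is not 1-colorable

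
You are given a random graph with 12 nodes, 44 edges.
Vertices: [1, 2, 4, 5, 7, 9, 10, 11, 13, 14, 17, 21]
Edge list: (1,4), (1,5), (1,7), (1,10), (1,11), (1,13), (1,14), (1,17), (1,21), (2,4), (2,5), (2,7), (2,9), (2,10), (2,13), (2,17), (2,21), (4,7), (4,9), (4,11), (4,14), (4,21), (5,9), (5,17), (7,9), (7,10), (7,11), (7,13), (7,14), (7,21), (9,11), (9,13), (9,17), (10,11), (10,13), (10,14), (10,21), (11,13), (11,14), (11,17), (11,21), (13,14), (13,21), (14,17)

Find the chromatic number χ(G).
Clique number ω(G) = 6 (lower bound: χ ≥ ω).
The clique on [1, 7, 10, 11, 13, 21] has size 6, forcing χ ≥ 6, and the coloring below uses 6 colors, so χ(G) = 6.
A valid 6-coloring: color 1: [1, 2]; color 2: [7, 17]; color 3: [5, 11]; color 4: [4, 13]; color 5: [9, 10]; color 6: [14, 21].

χ(G) = 6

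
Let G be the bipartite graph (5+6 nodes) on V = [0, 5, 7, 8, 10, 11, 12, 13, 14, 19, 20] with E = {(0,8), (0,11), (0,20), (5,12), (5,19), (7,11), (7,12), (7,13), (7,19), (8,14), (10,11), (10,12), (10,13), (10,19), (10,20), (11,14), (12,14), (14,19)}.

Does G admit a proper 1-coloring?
No, G is not 1-colorable

Edge (0,8) forces its endpoints to differ, so 1 color is not enough.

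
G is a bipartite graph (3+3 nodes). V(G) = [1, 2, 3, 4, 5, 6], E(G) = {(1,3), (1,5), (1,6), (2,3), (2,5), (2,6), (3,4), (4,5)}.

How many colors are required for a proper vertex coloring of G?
χ(G) = 2

Clique number ω(G) = 2 (lower bound: χ ≥ ω).
The graph is bipartite (no odd cycle), so 2 colors suffice: χ(G) = 2.
A valid 2-coloring: color 1: [3, 5, 6]; color 2: [1, 2, 4].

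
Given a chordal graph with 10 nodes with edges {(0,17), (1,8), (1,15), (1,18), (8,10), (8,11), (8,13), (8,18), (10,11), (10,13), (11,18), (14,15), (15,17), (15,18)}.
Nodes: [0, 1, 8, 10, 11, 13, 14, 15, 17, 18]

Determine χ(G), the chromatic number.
χ(G) = 3

Clique number ω(G) = 3 (lower bound: χ ≥ ω).
The clique on [1, 8, 18] has size 3, forcing χ ≥ 3, and the coloring below uses 3 colors, so χ(G) = 3.
A valid 3-coloring: color 1: [0, 8, 15]; color 2: [10, 14, 17, 18]; color 3: [1, 11, 13].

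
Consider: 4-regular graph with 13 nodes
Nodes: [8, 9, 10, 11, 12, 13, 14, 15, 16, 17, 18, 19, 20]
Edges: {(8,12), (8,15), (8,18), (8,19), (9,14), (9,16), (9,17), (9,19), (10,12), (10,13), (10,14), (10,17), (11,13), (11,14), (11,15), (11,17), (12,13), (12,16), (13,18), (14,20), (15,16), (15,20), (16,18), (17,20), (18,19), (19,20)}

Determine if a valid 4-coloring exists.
A valid 4-coloring: color 1: [13, 14, 16, 17, 19]; color 2: [8, 9, 10, 11, 20]; color 3: [12, 15, 18].
(χ(G) = 3 ≤ 4.)

Yes, G is 4-colorable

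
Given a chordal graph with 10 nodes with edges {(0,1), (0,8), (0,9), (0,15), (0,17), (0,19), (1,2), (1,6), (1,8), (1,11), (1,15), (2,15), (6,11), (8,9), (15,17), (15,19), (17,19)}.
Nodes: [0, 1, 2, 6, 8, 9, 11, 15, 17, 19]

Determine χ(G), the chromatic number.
χ(G) = 4

Clique number ω(G) = 4 (lower bound: χ ≥ ω).
The clique on [0, 15, 17, 19] has size 4, forcing χ ≥ 4, and the coloring below uses 4 colors, so χ(G) = 4.
A valid 4-coloring: color 1: [1, 9, 19]; color 2: [0, 2, 6]; color 3: [8, 11, 15]; color 4: [17].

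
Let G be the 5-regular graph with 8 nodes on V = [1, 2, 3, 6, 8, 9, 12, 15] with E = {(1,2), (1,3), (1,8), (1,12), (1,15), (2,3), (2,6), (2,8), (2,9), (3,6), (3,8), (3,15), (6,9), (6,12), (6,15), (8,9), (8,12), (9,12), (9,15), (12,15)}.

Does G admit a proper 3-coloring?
The clique on vertices [1, 2, 3, 8] has size 4 > 3, so it alone needs 4 colors.

No, G is not 3-colorable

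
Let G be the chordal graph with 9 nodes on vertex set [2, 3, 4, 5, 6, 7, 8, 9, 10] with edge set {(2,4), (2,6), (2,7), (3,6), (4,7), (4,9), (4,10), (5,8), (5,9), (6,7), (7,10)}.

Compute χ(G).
Clique number ω(G) = 3 (lower bound: χ ≥ ω).
The clique on [2, 4, 7] has size 3, forcing χ ≥ 3, and the coloring below uses 3 colors, so χ(G) = 3.
A valid 3-coloring: color 1: [3, 7, 8, 9]; color 2: [4, 5, 6]; color 3: [2, 10].

χ(G) = 3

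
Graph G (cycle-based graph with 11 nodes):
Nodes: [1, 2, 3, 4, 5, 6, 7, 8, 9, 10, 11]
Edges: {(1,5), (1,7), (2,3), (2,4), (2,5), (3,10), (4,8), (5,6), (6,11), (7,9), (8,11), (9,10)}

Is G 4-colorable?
A valid 4-coloring: color 1: [4, 5, 7, 10, 11]; color 2: [1, 2, 6, 8, 9]; color 3: [3].
(χ(G) = 3 ≤ 4.)

Yes, G is 4-colorable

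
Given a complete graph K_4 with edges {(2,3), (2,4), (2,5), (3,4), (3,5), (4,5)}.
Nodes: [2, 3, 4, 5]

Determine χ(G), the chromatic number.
χ(G) = 4

Clique number ω(G) = 4 (lower bound: χ ≥ ω).
The clique on [2, 3, 4, 5] has size 4, forcing χ ≥ 4, and the coloring below uses 4 colors, so χ(G) = 4.
A valid 4-coloring: color 1: [4]; color 2: [5]; color 3: [2]; color 4: [3].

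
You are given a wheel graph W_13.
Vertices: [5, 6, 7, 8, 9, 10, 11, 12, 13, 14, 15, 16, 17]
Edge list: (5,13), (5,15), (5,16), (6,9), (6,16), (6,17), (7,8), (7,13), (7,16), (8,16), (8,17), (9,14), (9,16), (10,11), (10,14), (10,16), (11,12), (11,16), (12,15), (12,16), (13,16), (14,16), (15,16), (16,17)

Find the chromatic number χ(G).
Clique number ω(G) = 3 (lower bound: χ ≥ ω).
The clique on [5, 13, 16] has size 3, forcing χ ≥ 3, and the coloring below uses 3 colors, so χ(G) = 3.
A valid 3-coloring: color 1: [16]; color 2: [6, 8, 11, 13, 14, 15]; color 3: [5, 7, 9, 10, 12, 17].

χ(G) = 3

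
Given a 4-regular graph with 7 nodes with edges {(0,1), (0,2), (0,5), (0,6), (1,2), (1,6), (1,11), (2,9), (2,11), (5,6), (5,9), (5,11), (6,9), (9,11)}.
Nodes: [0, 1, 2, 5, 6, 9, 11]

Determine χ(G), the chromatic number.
χ(G) = 4

Clique number ω(G) = 3 (lower bound: χ ≥ ω).
Suppose a proper 3-coloring c exists. The clique [0, 1, 2] takes 3 distinct colors; by symmetry let c(0) = 1, c(1) = 2, c(2) = 3.
- Vertex 6: neighbors [0, 1] already have colors [1, 2] ⇒ c(6) = 3.
- Vertex 5: neighbors [0, 6] already have colors [1, 3] ⇒ c(5) = 2.
- Vertex 9: neighbors [5, 2] already have colors [2, 3] ⇒ c(9) = 1.
- Vertex 11: neighbors [9, 1, 2] already have colors [1, 2, 3] — all 3 colors blocked. Contradiction.
The forced assignments end in a contradiction, so G has no proper 3-coloring (χ ≥ 4).
The coloring below uses 4 colors, so χ(G) = 4.
A valid 4-coloring: color 1: [6, 11]; color 2: [1, 9]; color 3: [2, 5]; color 4: [0].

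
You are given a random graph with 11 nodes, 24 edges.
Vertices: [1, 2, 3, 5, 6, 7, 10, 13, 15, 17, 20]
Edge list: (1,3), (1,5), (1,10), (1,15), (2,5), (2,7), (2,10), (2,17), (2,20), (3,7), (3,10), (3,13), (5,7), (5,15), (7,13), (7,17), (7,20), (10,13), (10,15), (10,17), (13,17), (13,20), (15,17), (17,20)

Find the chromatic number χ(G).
Clique number ω(G) = 4 (lower bound: χ ≥ ω).
The clique on [2, 7, 17, 20] has size 4, forcing χ ≥ 4, and the coloring below uses 4 colors, so χ(G) = 4.
A valid 4-coloring: color 1: [1, 6, 17]; color 2: [7, 10]; color 3: [2, 13, 15]; color 4: [3, 5, 20].

χ(G) = 4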